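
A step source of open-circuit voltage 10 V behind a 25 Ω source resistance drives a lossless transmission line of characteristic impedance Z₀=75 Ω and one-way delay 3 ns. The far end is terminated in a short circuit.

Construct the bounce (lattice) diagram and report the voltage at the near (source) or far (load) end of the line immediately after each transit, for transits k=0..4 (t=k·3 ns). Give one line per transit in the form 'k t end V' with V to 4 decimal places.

0 0 source 7.5000
1 3 load 0.0000
2 6 source 3.7500
3 9 load 0.0000
4 12 source 1.8750

Γ_L=-1.000000, Γ_S=-0.500000; launch V₁=10·75/100=7.500000
k=0 src: V=7.5000
k=1 load: inc=7.500000, refl=7.500000·-1.000000=-7.5000; V=0.000000+7.500000+-7.500000=0.0000
k=2 src: inc=-7.500000, refl=-7.500000·-0.500000=3.7500; V=7.500000+-7.500000+3.750000=3.7500
k=3 load: inc=3.750000, refl=3.750000·-1.000000=-3.7500; V=0.000000+3.750000+-3.750000=0.0000
k=4 src: inc=-3.750000, refl=-3.750000·-0.500000=1.8750; V=3.750000+-3.750000+1.875000=1.8750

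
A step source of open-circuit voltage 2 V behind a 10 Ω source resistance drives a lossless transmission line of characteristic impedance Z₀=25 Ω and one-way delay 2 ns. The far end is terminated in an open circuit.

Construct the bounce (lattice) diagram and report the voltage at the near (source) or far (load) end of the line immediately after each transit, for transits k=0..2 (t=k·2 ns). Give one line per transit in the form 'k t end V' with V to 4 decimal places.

Γ_L=1.000000, Γ_S=-0.428571; launch V₁=2·25/35=1.428571
k=0 src: V=1.4286
k=1 load: inc=1.428571, refl=1.428571·1.000000=1.4286; V=0.000000+1.428571+1.428571=2.8571
k=2 src: inc=1.428571, refl=1.428571·-0.428571=-0.6122; V=1.428571+1.428571+-0.612245=2.2449

0 0 source 1.4286
1 2 load 2.8571
2 4 source 2.2449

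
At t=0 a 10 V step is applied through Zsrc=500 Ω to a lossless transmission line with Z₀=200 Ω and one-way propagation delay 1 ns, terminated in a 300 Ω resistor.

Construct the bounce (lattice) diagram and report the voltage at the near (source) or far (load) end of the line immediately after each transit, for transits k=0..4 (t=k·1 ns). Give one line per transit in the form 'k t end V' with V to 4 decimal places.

0 0 source 2.8571
1 1 load 3.4286
2 2 source 3.6735
3 3 load 3.7224
4 4 source 3.7434

Γ_L=0.200000, Γ_S=0.428571; launch V₁=10·200/700=2.857143
k=0 src: V=2.8571
k=1 load: inc=2.857143, refl=2.857143·0.200000=0.5714; V=0.000000+2.857143+0.571429=3.4286
k=2 src: inc=0.571429, refl=0.571429·0.428571=0.2449; V=2.857143+0.571429+0.244898=3.6735
k=3 load: inc=0.244898, refl=0.244898·0.200000=0.0490; V=3.428571+0.244898+0.048980=3.7224
k=4 src: inc=0.048980, refl=0.048980·0.428571=0.0210; V=3.673469+0.048980+0.020991=3.7434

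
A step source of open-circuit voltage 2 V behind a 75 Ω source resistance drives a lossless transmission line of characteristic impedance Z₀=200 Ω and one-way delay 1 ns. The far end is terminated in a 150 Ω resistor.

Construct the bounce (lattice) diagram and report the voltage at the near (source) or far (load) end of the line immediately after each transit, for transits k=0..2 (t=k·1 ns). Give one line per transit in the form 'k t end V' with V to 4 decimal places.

Γ_L=-0.142857, Γ_S=-0.454545; launch V₁=2·200/275=1.454545
k=0 src: V=1.4545
k=1 load: inc=1.454545, refl=1.454545·-0.142857=-0.2078; V=0.000000+1.454545+-0.207792=1.2468
k=2 src: inc=-0.207792, refl=-0.207792·-0.454545=0.0945; V=1.454545+-0.207792+0.094451=1.3412

0 0 source 1.4545
1 1 load 1.2468
2 2 source 1.3412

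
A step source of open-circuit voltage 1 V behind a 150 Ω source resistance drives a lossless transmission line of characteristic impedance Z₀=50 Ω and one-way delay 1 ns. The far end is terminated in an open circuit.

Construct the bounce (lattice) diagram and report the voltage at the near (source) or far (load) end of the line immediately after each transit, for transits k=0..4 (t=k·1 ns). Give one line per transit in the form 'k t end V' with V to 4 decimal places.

0 0 source 0.2500
1 1 load 0.5000
2 2 source 0.6250
3 3 load 0.7500
4 4 source 0.8125

Γ_L=1.000000, Γ_S=0.500000; launch V₁=1·50/200=0.250000
k=0 src: V=0.2500
k=1 load: inc=0.250000, refl=0.250000·1.000000=0.2500; V=0.000000+0.250000+0.250000=0.5000
k=2 src: inc=0.250000, refl=0.250000·0.500000=0.1250; V=0.250000+0.250000+0.125000=0.6250
k=3 load: inc=0.125000, refl=0.125000·1.000000=0.1250; V=0.500000+0.125000+0.125000=0.7500
k=4 src: inc=0.125000, refl=0.125000·0.500000=0.0625; V=0.625000+0.125000+0.062500=0.8125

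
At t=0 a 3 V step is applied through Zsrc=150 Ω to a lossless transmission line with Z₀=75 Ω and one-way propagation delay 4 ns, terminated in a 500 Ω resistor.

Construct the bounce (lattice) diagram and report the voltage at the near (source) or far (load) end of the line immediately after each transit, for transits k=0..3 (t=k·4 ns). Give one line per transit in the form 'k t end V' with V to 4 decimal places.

Γ_L=0.739130, Γ_S=0.333333; launch V₁=3·75/225=1.000000
k=0 src: V=1.0000
k=1 load: inc=1.000000, refl=1.000000·0.739130=0.7391; V=0.000000+1.000000+0.739130=1.7391
k=2 src: inc=0.739130, refl=0.739130·0.333333=0.2464; V=1.000000+0.739130+0.246377=1.9855
k=3 load: inc=0.246377, refl=0.246377·0.739130=0.1821; V=1.739130+0.246377+0.182105=2.1676

0 0 source 1.0000
1 4 load 1.7391
2 8 source 1.9855
3 12 load 2.1676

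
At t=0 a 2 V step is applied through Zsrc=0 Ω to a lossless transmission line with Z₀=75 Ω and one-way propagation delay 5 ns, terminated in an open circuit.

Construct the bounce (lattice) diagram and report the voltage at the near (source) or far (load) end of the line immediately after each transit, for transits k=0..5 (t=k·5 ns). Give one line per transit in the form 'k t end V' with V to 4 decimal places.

0 0 source 2.0000
1 5 load 4.0000
2 10 source 2.0000
3 15 load 0.0000
4 20 source 2.0000
5 25 load 4.0000

Γ_L=1.000000, Γ_S=-1.000000; launch V₁=2·75/75=2.000000
k=0 src: V=2.0000
k=1 load: inc=2.000000, refl=2.000000·1.000000=2.0000; V=0.000000+2.000000+2.000000=4.0000
k=2 src: inc=2.000000, refl=2.000000·-1.000000=-2.0000; V=2.000000+2.000000+-2.000000=2.0000
k=3 load: inc=-2.000000, refl=-2.000000·1.000000=-2.0000; V=4.000000+-2.000000+-2.000000=0.0000
k=4 src: inc=-2.000000, refl=-2.000000·-1.000000=2.0000; V=2.000000+-2.000000+2.000000=2.0000
k=5 load: inc=2.000000, refl=2.000000·1.000000=2.0000; V=0.000000+2.000000+2.000000=4.0000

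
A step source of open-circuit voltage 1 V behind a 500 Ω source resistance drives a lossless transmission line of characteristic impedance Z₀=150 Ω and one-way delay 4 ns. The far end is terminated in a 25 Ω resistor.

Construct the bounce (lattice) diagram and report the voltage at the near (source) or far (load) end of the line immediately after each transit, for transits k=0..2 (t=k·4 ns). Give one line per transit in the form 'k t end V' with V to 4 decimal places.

Γ_L=-0.714286, Γ_S=0.538462; launch V₁=1·150/650=0.230769
k=0 src: V=0.2308
k=1 load: inc=0.230769, refl=0.230769·-0.714286=-0.1648; V=0.000000+0.230769+-0.164835=0.0659
k=2 src: inc=-0.164835, refl=-0.164835·0.538462=-0.0888; V=0.230769+-0.164835+-0.088757=-0.0228

0 0 source 0.2308
1 4 load 0.0659
2 8 source -0.0228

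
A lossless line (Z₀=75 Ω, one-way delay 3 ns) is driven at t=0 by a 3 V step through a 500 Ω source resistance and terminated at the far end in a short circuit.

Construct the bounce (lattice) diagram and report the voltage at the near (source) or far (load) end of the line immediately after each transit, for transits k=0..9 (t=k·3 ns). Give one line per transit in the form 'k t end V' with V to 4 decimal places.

0 0 source 0.3913
1 3 load 0.0000
2 6 source -0.2892
3 9 load 0.0000
4 12 source 0.2138
5 15 load 0.0000
6 18 source -0.1580
7 21 load 0.0000
8 24 source 0.1168
9 27 load 0.0000

Γ_L=-1.000000, Γ_S=0.739130; launch V₁=3·75/575=0.391304
k=0 src: V=0.3913
k=1 load: inc=0.391304, refl=0.391304·-1.000000=-0.3913; V=0.000000+0.391304+-0.391304=0.0000
k=2 src: inc=-0.391304, refl=-0.391304·0.739130=-0.2892; V=0.391304+-0.391304+-0.289225=-0.2892
k=3 load: inc=-0.289225, refl=-0.289225·-1.000000=0.2892; V=0.000000+-0.289225+0.289225=0.0000
k=4 src: inc=0.289225, refl=0.289225·0.739130=0.2138; V=-0.289225+0.289225+0.213775=0.2138
k=5 load: inc=0.213775, refl=0.213775·-1.000000=-0.2138; V=0.000000+0.213775+-0.213775=0.0000
k=6 src: inc=-0.213775, refl=-0.213775·0.739130=-0.1580; V=0.213775+-0.213775+-0.158008=-0.1580
k=7 load: inc=-0.158008, refl=-0.158008·-1.000000=0.1580; V=0.000000+-0.158008+0.158008=0.0000
k=8 src: inc=0.158008, refl=0.158008·0.739130=0.1168; V=-0.158008+0.158008+0.116788=0.1168
k=9 load: inc=0.116788, refl=0.116788·-1.000000=-0.1168; V=0.000000+0.116788+-0.116788=0.0000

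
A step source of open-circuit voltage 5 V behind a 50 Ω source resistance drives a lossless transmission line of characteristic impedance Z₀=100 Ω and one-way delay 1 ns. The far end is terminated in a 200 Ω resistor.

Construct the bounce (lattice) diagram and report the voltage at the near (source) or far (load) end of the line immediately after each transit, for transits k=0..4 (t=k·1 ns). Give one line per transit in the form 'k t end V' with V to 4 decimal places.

Γ_L=0.333333, Γ_S=-0.333333; launch V₁=5·100/150=3.333333
k=0 src: V=3.3333
k=1 load: inc=3.333333, refl=3.333333·0.333333=1.1111; V=0.000000+3.333333+1.111111=4.4444
k=2 src: inc=1.111111, refl=1.111111·-0.333333=-0.3704; V=3.333333+1.111111+-0.370370=4.0741
k=3 load: inc=-0.370370, refl=-0.370370·0.333333=-0.1235; V=4.444444+-0.370370+-0.123457=3.9506
k=4 src: inc=-0.123457, refl=-0.123457·-0.333333=0.0412; V=4.074074+-0.123457+0.041152=3.9918

0 0 source 3.3333
1 1 load 4.4444
2 2 source 4.0741
3 3 load 3.9506
4 4 source 3.9918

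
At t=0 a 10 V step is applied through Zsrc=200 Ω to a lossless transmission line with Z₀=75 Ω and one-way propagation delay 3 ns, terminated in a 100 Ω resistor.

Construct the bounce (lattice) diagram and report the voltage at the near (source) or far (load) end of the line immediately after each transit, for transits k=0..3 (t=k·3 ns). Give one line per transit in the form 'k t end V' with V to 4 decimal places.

Γ_L=0.142857, Γ_S=0.454545; launch V₁=10·75/275=2.727273
k=0 src: V=2.7273
k=1 load: inc=2.727273, refl=2.727273·0.142857=0.3896; V=0.000000+2.727273+0.389610=3.1169
k=2 src: inc=0.389610, refl=0.389610·0.454545=0.1771; V=2.727273+0.389610+0.177096=3.2940
k=3 load: inc=0.177096, refl=0.177096·0.142857=0.0253; V=3.116883+0.177096+0.025299=3.3193

0 0 source 2.7273
1 3 load 3.1169
2 6 source 3.2940
3 9 load 3.3193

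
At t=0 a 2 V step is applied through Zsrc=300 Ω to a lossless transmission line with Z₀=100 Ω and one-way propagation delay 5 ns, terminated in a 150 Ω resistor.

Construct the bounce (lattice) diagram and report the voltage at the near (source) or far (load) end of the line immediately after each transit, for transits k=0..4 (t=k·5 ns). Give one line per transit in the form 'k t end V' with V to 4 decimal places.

0 0 source 0.5000
1 5 load 0.6000
2 10 source 0.6500
3 15 load 0.6600
4 20 source 0.6650

Γ_L=0.200000, Γ_S=0.500000; launch V₁=2·100/400=0.500000
k=0 src: V=0.5000
k=1 load: inc=0.500000, refl=0.500000·0.200000=0.1000; V=0.000000+0.500000+0.100000=0.6000
k=2 src: inc=0.100000, refl=0.100000·0.500000=0.0500; V=0.500000+0.100000+0.050000=0.6500
k=3 load: inc=0.050000, refl=0.050000·0.200000=0.0100; V=0.600000+0.050000+0.010000=0.6600
k=4 src: inc=0.010000, refl=0.010000·0.500000=0.0050; V=0.650000+0.010000+0.005000=0.6650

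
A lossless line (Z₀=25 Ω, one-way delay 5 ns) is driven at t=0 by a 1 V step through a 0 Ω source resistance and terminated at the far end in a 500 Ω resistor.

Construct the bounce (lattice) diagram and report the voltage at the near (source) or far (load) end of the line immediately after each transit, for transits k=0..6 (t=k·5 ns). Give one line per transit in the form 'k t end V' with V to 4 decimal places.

Γ_L=0.904762, Γ_S=-1.000000; launch V₁=1·25/25=1.000000
k=0 src: V=1.0000
k=1 load: inc=1.000000, refl=1.000000·0.904762=0.9048; V=0.000000+1.000000+0.904762=1.9048
k=2 src: inc=0.904762, refl=0.904762·-1.000000=-0.9048; V=1.000000+0.904762+-0.904762=1.0000
k=3 load: inc=-0.904762, refl=-0.904762·0.904762=-0.8186; V=1.904762+-0.904762+-0.818594=0.1814
k=4 src: inc=-0.818594, refl=-0.818594·-1.000000=0.8186; V=1.000000+-0.818594+0.818594=1.0000
k=5 load: inc=0.818594, refl=0.818594·0.904762=0.7406; V=0.181406+0.818594+0.740633=1.7406
k=6 src: inc=0.740633, refl=0.740633·-1.000000=-0.7406; V=1.000000+0.740633+-0.740633=1.0000

0 0 source 1.0000
1 5 load 1.9048
2 10 source 1.0000
3 15 load 0.1814
4 20 source 1.0000
5 25 load 1.7406
6 30 source 1.0000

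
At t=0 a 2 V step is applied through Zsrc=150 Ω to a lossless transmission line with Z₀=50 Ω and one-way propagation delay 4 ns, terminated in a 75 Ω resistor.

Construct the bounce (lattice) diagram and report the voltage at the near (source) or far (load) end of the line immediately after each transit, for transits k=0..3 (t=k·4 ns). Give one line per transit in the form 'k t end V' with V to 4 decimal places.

Γ_L=0.200000, Γ_S=0.500000; launch V₁=2·50/200=0.500000
k=0 src: V=0.5000
k=1 load: inc=0.500000, refl=0.500000·0.200000=0.1000; V=0.000000+0.500000+0.100000=0.6000
k=2 src: inc=0.100000, refl=0.100000·0.500000=0.0500; V=0.500000+0.100000+0.050000=0.6500
k=3 load: inc=0.050000, refl=0.050000·0.200000=0.0100; V=0.600000+0.050000+0.010000=0.6600

0 0 source 0.5000
1 4 load 0.6000
2 8 source 0.6500
3 12 load 0.6600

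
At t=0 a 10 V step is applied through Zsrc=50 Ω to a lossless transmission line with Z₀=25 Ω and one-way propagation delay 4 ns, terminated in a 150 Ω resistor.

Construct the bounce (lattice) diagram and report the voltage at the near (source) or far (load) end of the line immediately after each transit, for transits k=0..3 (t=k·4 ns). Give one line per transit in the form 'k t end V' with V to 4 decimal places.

Γ_L=0.714286, Γ_S=0.333333; launch V₁=10·25/75=3.333333
k=0 src: V=3.3333
k=1 load: inc=3.333333, refl=3.333333·0.714286=2.3810; V=0.000000+3.333333+2.380952=5.7143
k=2 src: inc=2.380952, refl=2.380952·0.333333=0.7937; V=3.333333+2.380952+0.793651=6.5079
k=3 load: inc=0.793651, refl=0.793651·0.714286=0.5669; V=5.714286+0.793651+0.566893=7.0748

0 0 source 3.3333
1 4 load 5.7143
2 8 source 6.5079
3 12 load 7.0748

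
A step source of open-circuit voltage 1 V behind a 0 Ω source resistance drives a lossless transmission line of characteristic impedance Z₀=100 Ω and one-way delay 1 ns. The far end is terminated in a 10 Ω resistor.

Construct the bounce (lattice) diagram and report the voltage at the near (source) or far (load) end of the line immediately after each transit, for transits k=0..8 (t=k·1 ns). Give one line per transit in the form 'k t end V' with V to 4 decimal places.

Γ_L=-0.818182, Γ_S=-1.000000; launch V₁=1·100/100=1.000000
k=0 src: V=1.0000
k=1 load: inc=1.000000, refl=1.000000·-0.818182=-0.8182; V=0.000000+1.000000+-0.818182=0.1818
k=2 src: inc=-0.818182, refl=-0.818182·-1.000000=0.8182; V=1.000000+-0.818182+0.818182=1.0000
k=3 load: inc=0.818182, refl=0.818182·-0.818182=-0.6694; V=0.181818+0.818182+-0.669421=0.3306
k=4 src: inc=-0.669421, refl=-0.669421·-1.000000=0.6694; V=1.000000+-0.669421+0.669421=1.0000
k=5 load: inc=0.669421, refl=0.669421·-0.818182=-0.5477; V=0.330579+0.669421+-0.547708=0.4523
k=6 src: inc=-0.547708, refl=-0.547708·-1.000000=0.5477; V=1.000000+-0.547708+0.547708=1.0000
k=7 load: inc=0.547708, refl=0.547708·-0.818182=-0.4481; V=0.452292+0.547708+-0.448125=0.5519
k=8 src: inc=-0.448125, refl=-0.448125·-1.000000=0.4481; V=1.000000+-0.448125+0.448125=1.0000

0 0 source 1.0000
1 1 load 0.1818
2 2 source 1.0000
3 3 load 0.3306
4 4 source 1.0000
5 5 load 0.4523
6 6 source 1.0000
7 7 load 0.5519
8 8 source 1.0000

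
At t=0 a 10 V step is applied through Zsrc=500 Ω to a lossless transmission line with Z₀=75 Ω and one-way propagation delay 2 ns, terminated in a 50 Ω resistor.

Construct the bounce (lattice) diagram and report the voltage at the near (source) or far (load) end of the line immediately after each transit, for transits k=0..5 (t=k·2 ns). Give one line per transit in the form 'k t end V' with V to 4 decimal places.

0 0 source 1.3043
1 2 load 1.0435
2 4 source 0.8507
3 6 load 0.8892
4 8 source 0.9177
5 10 load 0.9120

Γ_L=-0.200000, Γ_S=0.739130; launch V₁=10·75/575=1.304348
k=0 src: V=1.3043
k=1 load: inc=1.304348, refl=1.304348·-0.200000=-0.2609; V=0.000000+1.304348+-0.260870=1.0435
k=2 src: inc=-0.260870, refl=-0.260870·0.739130=-0.1928; V=1.304348+-0.260870+-0.192817=0.8507
k=3 load: inc=-0.192817, refl=-0.192817·-0.200000=0.0386; V=1.043478+-0.192817+0.038563=0.8892
k=4 src: inc=0.038563, refl=0.038563·0.739130=0.0285; V=0.850662+0.038563+0.028503=0.9177
k=5 load: inc=0.028503, refl=0.028503·-0.200000=-0.0057; V=0.889225+0.028503+-0.005701=0.9120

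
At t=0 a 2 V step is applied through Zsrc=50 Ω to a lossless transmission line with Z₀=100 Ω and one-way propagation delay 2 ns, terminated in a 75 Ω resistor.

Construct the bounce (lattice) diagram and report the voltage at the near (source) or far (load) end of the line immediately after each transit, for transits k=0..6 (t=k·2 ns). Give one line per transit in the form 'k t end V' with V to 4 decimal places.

Γ_L=-0.142857, Γ_S=-0.333333; launch V₁=2·100/150=1.333333
k=0 src: V=1.3333
k=1 load: inc=1.333333, refl=1.333333·-0.142857=-0.1905; V=0.000000+1.333333+-0.190476=1.1429
k=2 src: inc=-0.190476, refl=-0.190476·-0.333333=0.0635; V=1.333333+-0.190476+0.063492=1.2063
k=3 load: inc=0.063492, refl=0.063492·-0.142857=-0.0091; V=1.142857+0.063492+-0.009070=1.1973
k=4 src: inc=-0.009070, refl=-0.009070·-0.333333=0.0030; V=1.206349+-0.009070+0.003023=1.2003
k=5 load: inc=0.003023, refl=0.003023·-0.142857=-0.0004; V=1.197279+0.003023+-0.000432=1.1999
k=6 src: inc=-0.000432, refl=-0.000432·-0.333333=0.0001; V=1.200302+-0.000432+0.000144=1.2000

0 0 source 1.3333
1 2 load 1.1429
2 4 source 1.2063
3 6 load 1.1973
4 8 source 1.2003
5 10 load 1.1999
6 12 source 1.2000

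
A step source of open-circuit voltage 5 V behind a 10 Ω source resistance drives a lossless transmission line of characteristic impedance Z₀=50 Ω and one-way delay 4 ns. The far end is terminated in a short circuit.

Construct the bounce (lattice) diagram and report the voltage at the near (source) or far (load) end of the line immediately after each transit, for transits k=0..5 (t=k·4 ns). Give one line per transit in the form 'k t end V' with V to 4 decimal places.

0 0 source 4.1667
1 4 load 0.0000
2 8 source 2.7778
3 12 load 0.0000
4 16 source 1.8519
5 20 load 0.0000

Γ_L=-1.000000, Γ_S=-0.666667; launch V₁=5·50/60=4.166667
k=0 src: V=4.1667
k=1 load: inc=4.166667, refl=4.166667·-1.000000=-4.1667; V=0.000000+4.166667+-4.166667=0.0000
k=2 src: inc=-4.166667, refl=-4.166667·-0.666667=2.7778; V=4.166667+-4.166667+2.777778=2.7778
k=3 load: inc=2.777778, refl=2.777778·-1.000000=-2.7778; V=0.000000+2.777778+-2.777778=0.0000
k=4 src: inc=-2.777778, refl=-2.777778·-0.666667=1.8519; V=2.777778+-2.777778+1.851852=1.8519
k=5 load: inc=1.851852, refl=1.851852·-1.000000=-1.8519; V=0.000000+1.851852+-1.851852=0.0000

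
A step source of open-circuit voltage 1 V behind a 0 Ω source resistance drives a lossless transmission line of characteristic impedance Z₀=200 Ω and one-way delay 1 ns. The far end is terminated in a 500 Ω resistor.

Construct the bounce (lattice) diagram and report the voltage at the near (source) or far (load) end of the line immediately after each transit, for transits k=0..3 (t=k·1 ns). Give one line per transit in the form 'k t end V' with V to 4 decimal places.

Γ_L=0.428571, Γ_S=-1.000000; launch V₁=1·200/200=1.000000
k=0 src: V=1.0000
k=1 load: inc=1.000000, refl=1.000000·0.428571=0.4286; V=0.000000+1.000000+0.428571=1.4286
k=2 src: inc=0.428571, refl=0.428571·-1.000000=-0.4286; V=1.000000+0.428571+-0.428571=1.0000
k=3 load: inc=-0.428571, refl=-0.428571·0.428571=-0.1837; V=1.428571+-0.428571+-0.183673=0.8163

0 0 source 1.0000
1 1 load 1.4286
2 2 source 1.0000
3 3 load 0.8163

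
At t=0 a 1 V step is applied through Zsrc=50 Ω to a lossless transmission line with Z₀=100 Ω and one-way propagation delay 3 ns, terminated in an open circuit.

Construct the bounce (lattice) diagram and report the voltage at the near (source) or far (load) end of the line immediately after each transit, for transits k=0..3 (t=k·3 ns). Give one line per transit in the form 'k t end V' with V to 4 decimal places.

Γ_L=1.000000, Γ_S=-0.333333; launch V₁=1·100/150=0.666667
k=0 src: V=0.6667
k=1 load: inc=0.666667, refl=0.666667·1.000000=0.6667; V=0.000000+0.666667+0.666667=1.3333
k=2 src: inc=0.666667, refl=0.666667·-0.333333=-0.2222; V=0.666667+0.666667+-0.222222=1.1111
k=3 load: inc=-0.222222, refl=-0.222222·1.000000=-0.2222; V=1.333333+-0.222222+-0.222222=0.8889

0 0 source 0.6667
1 3 load 1.3333
2 6 source 1.1111
3 9 load 0.8889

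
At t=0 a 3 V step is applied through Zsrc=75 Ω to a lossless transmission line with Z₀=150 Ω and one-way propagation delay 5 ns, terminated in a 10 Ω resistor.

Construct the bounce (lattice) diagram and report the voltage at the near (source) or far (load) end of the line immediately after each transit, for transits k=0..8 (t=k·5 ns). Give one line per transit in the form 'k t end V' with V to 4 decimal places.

Γ_L=-0.875000, Γ_S=-0.333333; launch V₁=3·150/225=2.000000
k=0 src: V=2.0000
k=1 load: inc=2.000000, refl=2.000000·-0.875000=-1.7500; V=0.000000+2.000000+-1.750000=0.2500
k=2 src: inc=-1.750000, refl=-1.750000·-0.333333=0.5833; V=2.000000+-1.750000+0.583333=0.8333
k=3 load: inc=0.583333, refl=0.583333·-0.875000=-0.5104; V=0.250000+0.583333+-0.510417=0.3229
k=4 src: inc=-0.510417, refl=-0.510417·-0.333333=0.1701; V=0.833333+-0.510417+0.170139=0.4931
k=5 load: inc=0.170139, refl=0.170139·-0.875000=-0.1489; V=0.322917+0.170139+-0.148872=0.3442
k=6 src: inc=-0.148872, refl=-0.148872·-0.333333=0.0496; V=0.493056+-0.148872+0.049624=0.3938
k=7 load: inc=0.049624, refl=0.049624·-0.875000=-0.0434; V=0.344184+0.049624+-0.043421=0.3504
k=8 src: inc=-0.043421, refl=-0.043421·-0.333333=0.0145; V=0.393808+-0.043421+0.014474=0.3649

0 0 source 2.0000
1 5 load 0.2500
2 10 source 0.8333
3 15 load 0.3229
4 20 source 0.4931
5 25 load 0.3442
6 30 source 0.3938
7 35 load 0.3504
8 40 source 0.3649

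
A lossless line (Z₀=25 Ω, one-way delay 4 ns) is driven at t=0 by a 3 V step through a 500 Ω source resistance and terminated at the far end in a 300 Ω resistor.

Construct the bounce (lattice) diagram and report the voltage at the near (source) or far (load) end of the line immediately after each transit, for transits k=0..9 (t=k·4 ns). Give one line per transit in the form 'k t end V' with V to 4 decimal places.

Γ_L=0.846154, Γ_S=0.904762; launch V₁=3·25/525=0.142857
k=0 src: V=0.1429
k=1 load: inc=0.142857, refl=0.142857·0.846154=0.1209; V=0.000000+0.142857+0.120879=0.2637
k=2 src: inc=0.120879, refl=0.120879·0.904762=0.1094; V=0.142857+0.120879+0.109367=0.3731
k=3 load: inc=0.109367, refl=0.109367·0.846154=0.0925; V=0.263736+0.109367+0.092541=0.4656
k=4 src: inc=0.092541, refl=0.092541·0.904762=0.0837; V=0.373103+0.092541+0.083728=0.5494
k=5 load: inc=0.083728, refl=0.083728·0.846154=0.0708; V=0.465644+0.083728+0.070847=0.6202
k=6 src: inc=0.070847, refl=0.070847·0.904762=0.0641; V=0.549372+0.070847+0.064099=0.6843
k=7 load: inc=0.064099, refl=0.064099·0.846154=0.0542; V=0.620218+0.064099+0.054238=0.7386
k=8 src: inc=0.054238, refl=0.054238·0.904762=0.0491; V=0.684318+0.054238+0.049072=0.7876
k=9 load: inc=0.049072, refl=0.049072·0.846154=0.0415; V=0.738556+0.049072+0.041523=0.8292

0 0 source 0.1429
1 4 load 0.2637
2 8 source 0.3731
3 12 load 0.4656
4 16 source 0.5494
5 20 load 0.6202
6 24 source 0.6843
7 28 load 0.7386
8 32 source 0.7876
9 36 load 0.8292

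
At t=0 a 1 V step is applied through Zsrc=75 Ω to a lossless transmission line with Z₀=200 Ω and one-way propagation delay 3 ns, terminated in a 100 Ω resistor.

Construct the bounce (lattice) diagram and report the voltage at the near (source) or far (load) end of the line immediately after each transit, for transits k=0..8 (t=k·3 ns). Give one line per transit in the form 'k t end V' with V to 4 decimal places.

Γ_L=-0.333333, Γ_S=-0.454545; launch V₁=1·200/275=0.727273
k=0 src: V=0.7273
k=1 load: inc=0.727273, refl=0.727273·-0.333333=-0.2424; V=0.000000+0.727273+-0.242424=0.4848
k=2 src: inc=-0.242424, refl=-0.242424·-0.454545=0.1102; V=0.727273+-0.242424+0.110193=0.5950
k=3 load: inc=0.110193, refl=0.110193·-0.333333=-0.0367; V=0.484848+0.110193+-0.036731=0.5583
k=4 src: inc=-0.036731, refl=-0.036731·-0.454545=0.0167; V=0.595041+-0.036731+0.016696=0.5750
k=5 load: inc=0.016696, refl=0.016696·-0.333333=-0.0056; V=0.558310+0.016696+-0.005565=0.5694
k=6 src: inc=-0.005565, refl=-0.005565·-0.454545=0.0025; V=0.575006+-0.005565+0.002530=0.5720
k=7 load: inc=0.002530, refl=0.002530·-0.333333=-0.0008; V=0.569441+0.002530+-0.000843=0.5711
k=8 src: inc=-0.000843, refl=-0.000843·-0.454545=0.0004; V=0.571971+-0.000843+0.000383=0.5715

0 0 source 0.7273
1 3 load 0.4848
2 6 source 0.5950
3 9 load 0.5583
4 12 source 0.5750
5 15 load 0.5694
6 18 source 0.5720
7 21 load 0.5711
8 24 source 0.5715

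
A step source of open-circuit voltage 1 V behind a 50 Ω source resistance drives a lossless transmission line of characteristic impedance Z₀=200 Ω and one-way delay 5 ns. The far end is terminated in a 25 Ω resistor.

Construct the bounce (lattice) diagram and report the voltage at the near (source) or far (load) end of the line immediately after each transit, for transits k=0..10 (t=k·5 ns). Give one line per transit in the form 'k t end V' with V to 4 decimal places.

0 0 source 0.8000
1 5 load 0.1778
2 10 source 0.5511
3 15 load 0.2607
4 20 source 0.4350
5 25 load 0.2995
6 30 source 0.3808
7 35 load 0.3175
8 40 source 0.3555
9 45 load 0.3260
10 50 source 0.3437

Γ_L=-0.777778, Γ_S=-0.600000; launch V₁=1·200/250=0.800000
k=0 src: V=0.8000
k=1 load: inc=0.800000, refl=0.800000·-0.777778=-0.6222; V=0.000000+0.800000+-0.622222=0.1778
k=2 src: inc=-0.622222, refl=-0.622222·-0.600000=0.3733; V=0.800000+-0.622222+0.373333=0.5511
k=3 load: inc=0.373333, refl=0.373333·-0.777778=-0.2904; V=0.177778+0.373333+-0.290370=0.2607
k=4 src: inc=-0.290370, refl=-0.290370·-0.600000=0.1742; V=0.551111+-0.290370+0.174222=0.4350
k=5 load: inc=0.174222, refl=0.174222·-0.777778=-0.1355; V=0.260741+0.174222+-0.135506=0.2995
k=6 src: inc=-0.135506, refl=-0.135506·-0.600000=0.0813; V=0.434963+-0.135506+0.081304=0.3808
k=7 load: inc=0.081304, refl=0.081304·-0.777778=-0.0632; V=0.299457+0.081304+-0.063236=0.3175
k=8 src: inc=-0.063236, refl=-0.063236·-0.600000=0.0379; V=0.380760+-0.063236+0.037942=0.3555
k=9 load: inc=0.037942, refl=0.037942·-0.777778=-0.0295; V=0.317524+0.037942+-0.029510=0.3260
k=10 src: inc=-0.029510, refl=-0.029510·-0.600000=0.0177; V=0.355466+-0.029510+0.017706=0.3437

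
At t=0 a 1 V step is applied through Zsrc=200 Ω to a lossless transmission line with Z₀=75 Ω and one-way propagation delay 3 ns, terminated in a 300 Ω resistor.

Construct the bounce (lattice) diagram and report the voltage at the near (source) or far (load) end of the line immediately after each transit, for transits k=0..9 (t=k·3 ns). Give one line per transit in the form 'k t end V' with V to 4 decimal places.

Γ_L=0.600000, Γ_S=0.454545; launch V₁=1·75/275=0.272727
k=0 src: V=0.2727
k=1 load: inc=0.272727, refl=0.272727·0.600000=0.1636; V=0.000000+0.272727+0.163636=0.4364
k=2 src: inc=0.163636, refl=0.163636·0.454545=0.0744; V=0.272727+0.163636+0.074380=0.5107
k=3 load: inc=0.074380, refl=0.074380·0.600000=0.0446; V=0.436364+0.074380+0.044628=0.5554
k=4 src: inc=0.044628, refl=0.044628·0.454545=0.0203; V=0.510744+0.044628+0.020285=0.5757
k=5 load: inc=0.020285, refl=0.020285·0.600000=0.0122; V=0.555372+0.020285+0.012171=0.5878
k=6 src: inc=0.012171, refl=0.012171·0.454545=0.0055; V=0.575657+0.012171+0.005532=0.5934
k=7 load: inc=0.005532, refl=0.005532·0.600000=0.0033; V=0.587829+0.005532+0.003319=0.5967
k=8 src: inc=0.003319, refl=0.003319·0.454545=0.0015; V=0.593361+0.003319+0.001509=0.5982
k=9 load: inc=0.001509, refl=0.001509·0.600000=0.0009; V=0.596681+0.001509+0.000905=0.5991

0 0 source 0.2727
1 3 load 0.4364
2 6 source 0.5107
3 9 load 0.5554
4 12 source 0.5757
5 15 load 0.5878
6 18 source 0.5934
7 21 load 0.5967
8 24 source 0.5982
9 27 load 0.5991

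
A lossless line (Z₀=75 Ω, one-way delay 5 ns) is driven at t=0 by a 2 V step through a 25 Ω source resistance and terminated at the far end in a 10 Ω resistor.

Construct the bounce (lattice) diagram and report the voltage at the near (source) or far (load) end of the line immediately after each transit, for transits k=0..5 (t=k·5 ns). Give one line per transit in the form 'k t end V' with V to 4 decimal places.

Γ_L=-0.764706, Γ_S=-0.500000; launch V₁=2·75/100=1.500000
k=0 src: V=1.5000
k=1 load: inc=1.500000, refl=1.500000·-0.764706=-1.1471; V=0.000000+1.500000+-1.147059=0.3529
k=2 src: inc=-1.147059, refl=-1.147059·-0.500000=0.5735; V=1.500000+-1.147059+0.573529=0.9265
k=3 load: inc=0.573529, refl=0.573529·-0.764706=-0.4386; V=0.352941+0.573529+-0.438581=0.4879
k=4 src: inc=-0.438581, refl=-0.438581·-0.500000=0.2193; V=0.926471+-0.438581+0.219291=0.7072
k=5 load: inc=0.219291, refl=0.219291·-0.764706=-0.1677; V=0.487889+0.219291+-0.167693=0.5395

0 0 source 1.5000
1 5 load 0.3529
2 10 source 0.9265
3 15 load 0.4879
4 20 source 0.7072
5 25 load 0.5395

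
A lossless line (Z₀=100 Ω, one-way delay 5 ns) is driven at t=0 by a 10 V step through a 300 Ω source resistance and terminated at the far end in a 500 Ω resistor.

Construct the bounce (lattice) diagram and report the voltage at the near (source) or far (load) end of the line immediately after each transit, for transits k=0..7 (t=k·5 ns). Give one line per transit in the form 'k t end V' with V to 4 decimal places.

0 0 source 2.5000
1 5 load 4.1667
2 10 source 5.0000
3 15 load 5.5556
4 20 source 5.8333
5 25 load 6.0185
6 30 source 6.1111
7 35 load 6.1728

Γ_L=0.666667, Γ_S=0.500000; launch V₁=10·100/400=2.500000
k=0 src: V=2.5000
k=1 load: inc=2.500000, refl=2.500000·0.666667=1.6667; V=0.000000+2.500000+1.666667=4.1667
k=2 src: inc=1.666667, refl=1.666667·0.500000=0.8333; V=2.500000+1.666667+0.833333=5.0000
k=3 load: inc=0.833333, refl=0.833333·0.666667=0.5556; V=4.166667+0.833333+0.555556=5.5556
k=4 src: inc=0.555556, refl=0.555556·0.500000=0.2778; V=5.000000+0.555556+0.277778=5.8333
k=5 load: inc=0.277778, refl=0.277778·0.666667=0.1852; V=5.555556+0.277778+0.185185=6.0185
k=6 src: inc=0.185185, refl=0.185185·0.500000=0.0926; V=5.833333+0.185185+0.092593=6.1111
k=7 load: inc=0.092593, refl=0.092593·0.666667=0.0617; V=6.018519+0.092593+0.061728=6.1728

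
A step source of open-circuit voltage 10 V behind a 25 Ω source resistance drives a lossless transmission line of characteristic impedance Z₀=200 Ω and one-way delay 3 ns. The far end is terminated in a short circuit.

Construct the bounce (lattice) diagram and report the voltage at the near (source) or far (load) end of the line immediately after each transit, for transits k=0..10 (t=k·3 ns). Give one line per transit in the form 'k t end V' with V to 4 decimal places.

Γ_L=-1.000000, Γ_S=-0.777778; launch V₁=10·200/225=8.888889
k=0 src: V=8.8889
k=1 load: inc=8.888889, refl=8.888889·-1.000000=-8.8889; V=0.000000+8.888889+-8.888889=0.0000
k=2 src: inc=-8.888889, refl=-8.888889·-0.777778=6.9136; V=8.888889+-8.888889+6.913580=6.9136
k=3 load: inc=6.913580, refl=6.913580·-1.000000=-6.9136; V=0.000000+6.913580+-6.913580=0.0000
k=4 src: inc=-6.913580, refl=-6.913580·-0.777778=5.3772; V=6.913580+-6.913580+5.377229=5.3772
k=5 load: inc=5.377229, refl=5.377229·-1.000000=-5.3772; V=0.000000+5.377229+-5.377229=0.0000
k=6 src: inc=-5.377229, refl=-5.377229·-0.777778=4.1823; V=5.377229+-5.377229+4.182289=4.1823
k=7 load: inc=4.182289, refl=4.182289·-1.000000=-4.1823; V=0.000000+4.182289+-4.182289=0.0000
k=8 src: inc=-4.182289, refl=-4.182289·-0.777778=3.2529; V=4.182289+-4.182289+3.252892=3.2529
k=9 load: inc=3.252892, refl=3.252892·-1.000000=-3.2529; V=0.000000+3.252892+-3.252892=0.0000
k=10 src: inc=-3.252892, refl=-3.252892·-0.777778=2.5300; V=3.252892+-3.252892+2.530027=2.5300

0 0 source 8.8889
1 3 load 0.0000
2 6 source 6.9136
3 9 load 0.0000
4 12 source 5.3772
5 15 load 0.0000
6 18 source 4.1823
7 21 load 0.0000
8 24 source 3.2529
9 27 load 0.0000
10 30 source 2.5300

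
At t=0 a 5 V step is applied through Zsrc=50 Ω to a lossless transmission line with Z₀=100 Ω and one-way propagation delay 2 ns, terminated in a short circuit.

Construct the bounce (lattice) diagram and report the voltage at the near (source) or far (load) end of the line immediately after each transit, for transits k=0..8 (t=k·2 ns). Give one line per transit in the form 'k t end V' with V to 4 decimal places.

Γ_L=-1.000000, Γ_S=-0.333333; launch V₁=5·100/150=3.333333
k=0 src: V=3.3333
k=1 load: inc=3.333333, refl=3.333333·-1.000000=-3.3333; V=0.000000+3.333333+-3.333333=0.0000
k=2 src: inc=-3.333333, refl=-3.333333·-0.333333=1.1111; V=3.333333+-3.333333+1.111111=1.1111
k=3 load: inc=1.111111, refl=1.111111·-1.000000=-1.1111; V=0.000000+1.111111+-1.111111=0.0000
k=4 src: inc=-1.111111, refl=-1.111111·-0.333333=0.3704; V=1.111111+-1.111111+0.370370=0.3704
k=5 load: inc=0.370370, refl=0.370370·-1.000000=-0.3704; V=0.000000+0.370370+-0.370370=0.0000
k=6 src: inc=-0.370370, refl=-0.370370·-0.333333=0.1235; V=0.370370+-0.370370+0.123457=0.1235
k=7 load: inc=0.123457, refl=0.123457·-1.000000=-0.1235; V=0.000000+0.123457+-0.123457=0.0000
k=8 src: inc=-0.123457, refl=-0.123457·-0.333333=0.0412; V=0.123457+-0.123457+0.041152=0.0412

0 0 source 3.3333
1 2 load 0.0000
2 4 source 1.1111
3 6 load 0.0000
4 8 source 0.3704
5 10 load 0.0000
6 12 source 0.1235
7 14 load 0.0000
8 16 source 0.0412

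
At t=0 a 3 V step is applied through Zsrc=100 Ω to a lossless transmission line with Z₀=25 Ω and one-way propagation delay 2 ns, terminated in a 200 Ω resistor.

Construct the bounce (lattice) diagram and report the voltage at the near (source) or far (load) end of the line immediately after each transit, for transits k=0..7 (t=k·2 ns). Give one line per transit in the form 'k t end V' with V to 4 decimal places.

Γ_L=0.777778, Γ_S=0.600000; launch V₁=3·25/125=0.600000
k=0 src: V=0.6000
k=1 load: inc=0.600000, refl=0.600000·0.777778=0.4667; V=0.000000+0.600000+0.466667=1.0667
k=2 src: inc=0.466667, refl=0.466667·0.600000=0.2800; V=0.600000+0.466667+0.280000=1.3467
k=3 load: inc=0.280000, refl=0.280000·0.777778=0.2178; V=1.066667+0.280000+0.217778=1.5644
k=4 src: inc=0.217778, refl=0.217778·0.600000=0.1307; V=1.346667+0.217778+0.130667=1.6951
k=5 load: inc=0.130667, refl=0.130667·0.777778=0.1016; V=1.564444+0.130667+0.101630=1.7967
k=6 src: inc=0.101630, refl=0.101630·0.600000=0.0610; V=1.695111+0.101630+0.060978=1.8577
k=7 load: inc=0.060978, refl=0.060978·0.777778=0.0474; V=1.796741+0.060978+0.047427=1.9051

0 0 source 0.6000
1 2 load 1.0667
2 4 source 1.3467
3 6 load 1.5644
4 8 source 1.6951
5 10 load 1.7967
6 12 source 1.8577
7 14 load 1.9051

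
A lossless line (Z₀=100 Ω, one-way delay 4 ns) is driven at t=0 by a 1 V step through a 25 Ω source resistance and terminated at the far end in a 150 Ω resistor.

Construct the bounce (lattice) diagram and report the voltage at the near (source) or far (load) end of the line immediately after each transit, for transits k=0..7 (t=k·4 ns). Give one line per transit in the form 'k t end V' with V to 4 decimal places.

0 0 source 0.8000
1 4 load 0.9600
2 8 source 0.8640
3 12 load 0.8448
4 16 source 0.8563
5 20 load 0.8586
6 24 source 0.8572
7 28 load 0.8570

Γ_L=0.200000, Γ_S=-0.600000; launch V₁=1·100/125=0.800000
k=0 src: V=0.8000
k=1 load: inc=0.800000, refl=0.800000·0.200000=0.1600; V=0.000000+0.800000+0.160000=0.9600
k=2 src: inc=0.160000, refl=0.160000·-0.600000=-0.0960; V=0.800000+0.160000+-0.096000=0.8640
k=3 load: inc=-0.096000, refl=-0.096000·0.200000=-0.0192; V=0.960000+-0.096000+-0.019200=0.8448
k=4 src: inc=-0.019200, refl=-0.019200·-0.600000=0.0115; V=0.864000+-0.019200+0.011520=0.8563
k=5 load: inc=0.011520, refl=0.011520·0.200000=0.0023; V=0.844800+0.011520+0.002304=0.8586
k=6 src: inc=0.002304, refl=0.002304·-0.600000=-0.0014; V=0.856320+0.002304+-0.001382=0.8572
k=7 load: inc=-0.001382, refl=-0.001382·0.200000=-0.0003; V=0.858624+-0.001382+-0.000276=0.8570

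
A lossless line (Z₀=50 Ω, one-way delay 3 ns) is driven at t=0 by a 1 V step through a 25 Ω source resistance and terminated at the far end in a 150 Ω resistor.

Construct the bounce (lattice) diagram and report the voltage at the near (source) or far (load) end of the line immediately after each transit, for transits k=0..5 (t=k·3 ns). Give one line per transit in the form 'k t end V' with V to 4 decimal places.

0 0 source 0.6667
1 3 load 1.0000
2 6 source 0.8889
3 9 load 0.8333
4 12 source 0.8519
5 15 load 0.8611

Γ_L=0.500000, Γ_S=-0.333333; launch V₁=1·50/75=0.666667
k=0 src: V=0.6667
k=1 load: inc=0.666667, refl=0.666667·0.500000=0.3333; V=0.000000+0.666667+0.333333=1.0000
k=2 src: inc=0.333333, refl=0.333333·-0.333333=-0.1111; V=0.666667+0.333333+-0.111111=0.8889
k=3 load: inc=-0.111111, refl=-0.111111·0.500000=-0.0556; V=1.000000+-0.111111+-0.055556=0.8333
k=4 src: inc=-0.055556, refl=-0.055556·-0.333333=0.0185; V=0.888889+-0.055556+0.018519=0.8519
k=5 load: inc=0.018519, refl=0.018519·0.500000=0.0093; V=0.833333+0.018519+0.009259=0.8611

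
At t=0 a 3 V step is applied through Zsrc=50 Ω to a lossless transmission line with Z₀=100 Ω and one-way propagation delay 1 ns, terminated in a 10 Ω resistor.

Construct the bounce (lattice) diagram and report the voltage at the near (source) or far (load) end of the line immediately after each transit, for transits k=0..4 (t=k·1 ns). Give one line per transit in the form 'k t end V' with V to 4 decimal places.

Γ_L=-0.818182, Γ_S=-0.333333; launch V₁=3·100/150=2.000000
k=0 src: V=2.0000
k=1 load: inc=2.000000, refl=2.000000·-0.818182=-1.6364; V=0.000000+2.000000+-1.636364=0.3636
k=2 src: inc=-1.636364, refl=-1.636364·-0.333333=0.5455; V=2.000000+-1.636364+0.545455=0.9091
k=3 load: inc=0.545455, refl=0.545455·-0.818182=-0.4463; V=0.363636+0.545455+-0.446281=0.4628
k=4 src: inc=-0.446281, refl=-0.446281·-0.333333=0.1488; V=0.909091+-0.446281+0.148760=0.6116

0 0 source 2.0000
1 1 load 0.3636
2 2 source 0.9091
3 3 load 0.4628
4 4 source 0.6116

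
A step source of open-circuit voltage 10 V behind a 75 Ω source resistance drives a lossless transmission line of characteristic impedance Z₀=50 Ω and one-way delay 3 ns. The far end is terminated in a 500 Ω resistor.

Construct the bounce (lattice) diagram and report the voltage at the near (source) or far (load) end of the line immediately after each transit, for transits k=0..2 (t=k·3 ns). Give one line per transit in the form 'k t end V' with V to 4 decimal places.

Γ_L=0.818182, Γ_S=0.200000; launch V₁=10·50/125=4.000000
k=0 src: V=4.0000
k=1 load: inc=4.000000, refl=4.000000·0.818182=3.2727; V=0.000000+4.000000+3.272727=7.2727
k=2 src: inc=3.272727, refl=3.272727·0.200000=0.6545; V=4.000000+3.272727+0.654545=7.9273

0 0 source 4.0000
1 3 load 7.2727
2 6 source 7.9273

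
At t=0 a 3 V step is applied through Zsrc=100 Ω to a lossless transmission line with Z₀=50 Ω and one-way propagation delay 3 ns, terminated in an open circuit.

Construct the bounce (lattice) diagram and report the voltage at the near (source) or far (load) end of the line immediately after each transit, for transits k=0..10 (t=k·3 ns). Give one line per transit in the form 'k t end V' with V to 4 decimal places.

Γ_L=1.000000, Γ_S=0.333333; launch V₁=3·50/150=1.000000
k=0 src: V=1.0000
k=1 load: inc=1.000000, refl=1.000000·1.000000=1.0000; V=0.000000+1.000000+1.000000=2.0000
k=2 src: inc=1.000000, refl=1.000000·0.333333=0.3333; V=1.000000+1.000000+0.333333=2.3333
k=3 load: inc=0.333333, refl=0.333333·1.000000=0.3333; V=2.000000+0.333333+0.333333=2.6667
k=4 src: inc=0.333333, refl=0.333333·0.333333=0.1111; V=2.333333+0.333333+0.111111=2.7778
k=5 load: inc=0.111111, refl=0.111111·1.000000=0.1111; V=2.666667+0.111111+0.111111=2.8889
k=6 src: inc=0.111111, refl=0.111111·0.333333=0.0370; V=2.777778+0.111111+0.037037=2.9259
k=7 load: inc=0.037037, refl=0.037037·1.000000=0.0370; V=2.888889+0.037037+0.037037=2.9630
k=8 src: inc=0.037037, refl=0.037037·0.333333=0.0123; V=2.925926+0.037037+0.012346=2.9753
k=9 load: inc=0.012346, refl=0.012346·1.000000=0.0123; V=2.962963+0.012346+0.012346=2.9877
k=10 src: inc=0.012346, refl=0.012346·0.333333=0.0041; V=2.975309+0.012346+0.004115=2.9918

0 0 source 1.0000
1 3 load 2.0000
2 6 source 2.3333
3 9 load 2.6667
4 12 source 2.7778
5 15 load 2.8889
6 18 source 2.9259
7 21 load 2.9630
8 24 source 2.9753
9 27 load 2.9877
10 30 source 2.9918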